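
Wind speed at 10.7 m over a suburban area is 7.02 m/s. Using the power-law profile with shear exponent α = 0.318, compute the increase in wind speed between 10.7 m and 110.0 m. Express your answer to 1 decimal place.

Power law: V₂ = V₁ · (z₂/z₁)^α = 7.02 × (10.2804)^0.318 = 14.7284 m/s
ΔV = 14.7284 − 7.02 = 7.7084 m/s

7.7 m/s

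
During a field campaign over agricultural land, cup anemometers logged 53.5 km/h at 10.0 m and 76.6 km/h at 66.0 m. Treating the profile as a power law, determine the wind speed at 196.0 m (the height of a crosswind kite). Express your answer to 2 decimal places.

First find α: α = ln(V₂/V₁)/ln(z₂/z₁) = ln(76.6/53.5)/ln(66.0/10.0) = 0.35892/1.88707 = 0.1902
Extrapolate from 66.0 m to 196.0 m: V₃ = 76.6 × (196.0/66.0)^0.1902 = 76.6 × 1.2300 = 94.2187 km/h

94.22 km/h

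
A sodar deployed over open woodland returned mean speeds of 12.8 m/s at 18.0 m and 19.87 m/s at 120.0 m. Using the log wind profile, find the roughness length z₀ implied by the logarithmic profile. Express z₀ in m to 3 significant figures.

z₀ ≈ 0.580 m

Log law: V(z) ∝ ln(z/z₀). With r = V₁/V₂ = 12.8/19.87 = 0.64419,
r · ln(z₂/z₀) = ln(z₁/z₀) ⇒ ln z₀ = (ln z₁ − r·ln z₂)/(1 − r)
ln z₀ = (2.89037 − 0.64419×4.78749) / 0.35581 = -0.5443
z₀ = exp(-0.5443) = 0.5802 m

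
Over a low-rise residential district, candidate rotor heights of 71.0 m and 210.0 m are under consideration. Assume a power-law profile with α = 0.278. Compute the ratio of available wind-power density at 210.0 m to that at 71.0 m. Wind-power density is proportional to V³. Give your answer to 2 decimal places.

2.47

Speed ratio: V_B/V_A = (z_B/z_A)^α = (210.0/71.0)^0.278 = (2.9577)^0.278 = 1.35185
Power-density ratio: P_B/P_A = (V_B/V_A)³ = (1.35185)³ = 2.47048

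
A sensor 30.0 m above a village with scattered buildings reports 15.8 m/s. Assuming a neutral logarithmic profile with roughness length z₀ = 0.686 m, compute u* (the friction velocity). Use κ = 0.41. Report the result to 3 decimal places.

Log law: V(z) = (u*/κ) · ln(z/z₀) ⇒ u* = κ · V / ln(z/z₀)
u* = 0.41 × 15.8 / ln(30.0/0.686) = 0.41 × 15.8 / 3.7781
   = 6.4780 / 3.7781 = 1.7146 m/s

u* ≈ 1.715 m/s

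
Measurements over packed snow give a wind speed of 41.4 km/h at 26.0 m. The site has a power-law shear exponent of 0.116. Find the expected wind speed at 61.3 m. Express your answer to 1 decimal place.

45.7 km/h

Power-law profile: V₂ = V₁ · (z₂/z₁)^α
V₂ = 41.4 × (61.3/26.0)^0.116 = 41.4 × (2.3577)^0.116
    = 41.4 × 1.1046 = 45.7308 km/h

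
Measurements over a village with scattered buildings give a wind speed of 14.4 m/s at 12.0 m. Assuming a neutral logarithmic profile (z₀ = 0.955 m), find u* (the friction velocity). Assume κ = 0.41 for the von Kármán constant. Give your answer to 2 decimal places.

u* ≈ 2.33 m/s

Log law: V(z) = (u*/κ) · ln(z/z₀) ⇒ u* = κ · V / ln(z/z₀)
u* = 0.41 × 14.4 / ln(12.0/0.955) = 0.41 × 14.4 / 2.5310
   = 5.9040 / 2.5310 = 2.3327 m/s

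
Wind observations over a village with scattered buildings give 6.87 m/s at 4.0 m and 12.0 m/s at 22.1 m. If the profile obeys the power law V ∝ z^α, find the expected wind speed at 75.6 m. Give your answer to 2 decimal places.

17.93 m/s

First find α: α = ln(V₂/V₁)/ln(z₂/z₁) = ln(12.0/6.87)/ln(22.1/4.0) = 0.55774/1.70928 = 0.3263
Extrapolate from 22.1 m to 75.6 m: V₃ = 12.0 × (75.6/22.1)^0.3263 = 12.0 × 1.4938 = 17.9254 m/s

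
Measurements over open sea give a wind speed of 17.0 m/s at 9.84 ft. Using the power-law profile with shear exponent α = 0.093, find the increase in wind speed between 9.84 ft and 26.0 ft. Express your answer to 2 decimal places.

Power law: V₂ = V₁ · (z₂/z₁)^α = 17.0 × (2.6423)^0.093 = 18.6077 m/s
ΔV = 18.6077 − 17.0 = 1.6077 m/s

1.61 m/s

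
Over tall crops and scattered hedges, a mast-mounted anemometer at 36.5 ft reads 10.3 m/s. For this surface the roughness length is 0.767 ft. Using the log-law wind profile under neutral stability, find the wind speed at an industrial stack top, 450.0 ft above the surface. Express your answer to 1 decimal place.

17.0 m/s

Log law: V(z) ∝ ln(z/z₀), so V₂/V₁ = ln(z₂/z₀) / ln(z₁/z₀).
ln(450.0/0.767) = 6.3745, ln(36.5/0.767) = 3.8626
V₂ = 10.3 × 6.3745/3.8626 = 10.3 × 1.6503 = 16.9984 m/s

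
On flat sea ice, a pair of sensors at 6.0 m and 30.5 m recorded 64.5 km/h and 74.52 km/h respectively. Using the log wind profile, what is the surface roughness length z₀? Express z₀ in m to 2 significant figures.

Log law: V(z) ∝ ln(z/z₀). With r = V₁/V₂ = 64.5/74.52 = 0.86554,
r · ln(z₂/z₀) = ln(z₁/z₀) ⇒ ln z₀ = (ln z₁ − r·ln z₂)/(1 − r)
ln z₀ = (1.79176 − 0.86554×3.41773) / 0.13446 = -8.6748
z₀ = exp(-8.6748) = 0.0001708 m

z₀ ≈ 0.00017 m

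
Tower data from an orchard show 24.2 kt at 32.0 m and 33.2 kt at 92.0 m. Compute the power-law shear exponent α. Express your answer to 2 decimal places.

α ≈ 0.30

Power law: V₂/V₁ = (z₂/z₁)^α ⇒ α = ln(V₂/V₁) / ln(z₂/z₁)
α = ln(33.2/24.2) / ln(92.0/32.0) = ln(1.3719) / ln(2.8750)
  = 0.31620 / 1.05605 = 0.29941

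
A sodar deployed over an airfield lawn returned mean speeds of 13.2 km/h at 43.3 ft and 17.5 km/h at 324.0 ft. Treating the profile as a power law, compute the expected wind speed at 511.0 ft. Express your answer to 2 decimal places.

18.65 km/h

First find α: α = ln(V₂/V₁)/ln(z₂/z₁) = ln(17.5/13.2)/ln(324.0/43.3) = 0.28198/2.01259 = 0.1401
Extrapolate from 324.0 ft to 511.0 ft: V₃ = 17.5 × (511.0/324.0)^0.1401 = 17.5 × 1.0659 = 18.6536 km/h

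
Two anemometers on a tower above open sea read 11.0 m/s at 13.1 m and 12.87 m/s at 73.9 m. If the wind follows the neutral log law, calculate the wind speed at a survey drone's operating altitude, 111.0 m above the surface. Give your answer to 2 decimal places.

Log law: V ∝ ln(z/z₀). From the pair, with r = V₁/V₂ = 0.85470,
ln z₀ = (ln z₁ − r·ln z₂)/(1 − r) = (2.5726 − 0.85470×4.3027)/0.14530 = -7.6045 → z₀ = 0.0004982 m
V₃ = V₁ · ln(z₃/z₀)/ln(z₁/z₀) = 11.0 × 12.3140/10.1771 = 13.3097 m/s

13.31 m/s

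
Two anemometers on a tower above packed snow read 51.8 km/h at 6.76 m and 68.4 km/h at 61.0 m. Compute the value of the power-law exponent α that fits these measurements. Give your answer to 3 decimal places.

α ≈ 0.126

Power law: V₂/V₁ = (z₂/z₁)^α ⇒ α = ln(V₂/V₁) / ln(z₂/z₁)
α = ln(68.4/51.8) / ln(61.0/6.76) = ln(1.3205) / ln(9.0237)
  = 0.27798 / 2.19985 = 0.12636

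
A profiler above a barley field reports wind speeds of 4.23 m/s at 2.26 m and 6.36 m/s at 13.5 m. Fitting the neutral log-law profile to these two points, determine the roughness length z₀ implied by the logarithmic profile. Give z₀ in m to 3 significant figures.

Log law: V(z) ∝ ln(z/z₀). With r = V₁/V₂ = 4.23/6.36 = 0.66509,
r · ln(z₂/z₀) = ln(z₁/z₀) ⇒ ln z₀ = (ln z₁ − r·ln z₂)/(1 − r)
ln z₀ = (0.81536 − 0.66509×2.60269) / 0.33491 = -2.7341
z₀ = exp(-2.7341) = 0.06495 m

z₀ ≈ 0.0650 m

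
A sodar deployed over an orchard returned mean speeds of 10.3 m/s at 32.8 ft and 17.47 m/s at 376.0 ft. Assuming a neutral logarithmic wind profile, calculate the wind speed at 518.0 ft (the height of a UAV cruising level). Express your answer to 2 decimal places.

18.41 m/s

Log law: V ∝ ln(z/z₀). From the pair, with r = V₁/V₂ = 0.58958,
ln z₀ = (ln z₁ − r·ln z₂)/(1 − r) = (3.4904 − 0.58958×5.9296)/0.41042 = -0.0135 → z₀ = 0.9866 ft
V₃ = V₁ · ln(z₃/z₀)/ln(z₁/z₀) = 10.3 × 6.2635/3.5040 = 18.4118 m/s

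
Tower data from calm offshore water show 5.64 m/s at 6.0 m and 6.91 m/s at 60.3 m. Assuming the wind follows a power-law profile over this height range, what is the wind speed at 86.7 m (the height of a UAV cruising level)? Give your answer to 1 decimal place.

7.1 m/s

First find α: α = ln(V₂/V₁)/ln(z₂/z₁) = ln(6.91/5.64)/ln(60.3/6.0) = 0.20309/2.30757 = 0.0880
Extrapolate from 60.3 m to 86.7 m: V₃ = 6.91 × (86.7/60.3)^0.0880 = 6.91 × 1.0325 = 7.1344 m/s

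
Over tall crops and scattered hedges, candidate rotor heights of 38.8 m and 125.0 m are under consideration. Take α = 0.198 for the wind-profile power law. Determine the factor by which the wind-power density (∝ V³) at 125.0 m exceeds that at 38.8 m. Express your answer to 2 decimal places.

2.00

Speed ratio: V_B/V_A = (z_B/z_A)^α = (125.0/38.8)^0.198 = (3.2216)^0.198 = 1.26066
Power-density ratio: P_B/P_A = (V_B/V_A)³ = (1.26066)³ = 2.00354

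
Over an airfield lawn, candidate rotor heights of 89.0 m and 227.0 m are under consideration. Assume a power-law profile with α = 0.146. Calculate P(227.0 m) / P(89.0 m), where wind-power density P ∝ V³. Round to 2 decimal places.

1.51

Speed ratio: V_B/V_A = (z_B/z_A)^α = (227.0/89.0)^0.146 = (2.5506)^0.146 = 1.14649
Power-density ratio: P_B/P_A = (V_B/V_A)³ = (1.14649)³ = 1.50698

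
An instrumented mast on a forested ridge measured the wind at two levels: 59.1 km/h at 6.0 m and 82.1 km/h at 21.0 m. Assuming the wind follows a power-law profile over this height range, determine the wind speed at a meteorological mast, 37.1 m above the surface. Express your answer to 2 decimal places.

First find α: α = ln(V₂/V₁)/ln(z₂/z₁) = ln(82.1/59.1)/ln(21.0/6.0) = 0.32871/1.25276 = 0.2624
Extrapolate from 21.0 m to 37.1 m: V₃ = 82.1 × (37.1/21.0)^0.2624 = 82.1 × 1.1610 = 95.3220 km/h

95.32 km/h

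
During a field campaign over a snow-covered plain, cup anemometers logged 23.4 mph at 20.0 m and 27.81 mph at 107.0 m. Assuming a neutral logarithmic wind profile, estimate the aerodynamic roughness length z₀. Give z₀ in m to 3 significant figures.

Log law: V(z) ∝ ln(z/z₀). With r = V₁/V₂ = 23.4/27.81 = 0.84142,
r · ln(z₂/z₀) = ln(z₁/z₀) ⇒ ln z₀ = (ln z₁ − r·ln z₂)/(1 − r)
ln z₀ = (2.99573 − 0.84142×4.67283) / 0.15858 = -5.9031
z₀ = exp(-5.9031) = 0.002731 m

z₀ ≈ 0.00273 m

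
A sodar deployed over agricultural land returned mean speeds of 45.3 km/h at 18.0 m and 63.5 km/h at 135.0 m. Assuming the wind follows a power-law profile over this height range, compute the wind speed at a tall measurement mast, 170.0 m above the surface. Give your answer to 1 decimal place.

First find α: α = ln(V₂/V₁)/ln(z₂/z₁) = ln(63.5/45.3)/ln(135.0/18.0) = 0.33773/2.01490 = 0.1676
Extrapolate from 135.0 m to 170.0 m: V₃ = 63.5 × (170.0/135.0)^0.1676 = 63.5 × 1.0394 = 66.0016 km/h

66.0 km/h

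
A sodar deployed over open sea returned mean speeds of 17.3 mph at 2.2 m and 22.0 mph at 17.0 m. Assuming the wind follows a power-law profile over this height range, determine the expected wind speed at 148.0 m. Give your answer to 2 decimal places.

First find α: α = ln(V₂/V₁)/ln(z₂/z₁) = ln(22.0/17.3)/ln(17.0/2.2) = 0.24034/2.04476 = 0.1175
Extrapolate from 17.0 m to 148.0 m: V₃ = 22.0 × (148.0/17.0)^0.1175 = 22.0 × 1.2896 = 28.3718 mph

28.37 mph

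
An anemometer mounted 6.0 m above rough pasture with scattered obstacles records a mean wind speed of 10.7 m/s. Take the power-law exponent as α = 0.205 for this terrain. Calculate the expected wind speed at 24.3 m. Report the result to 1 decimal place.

14.3 m/s

Power-law profile: V₂ = V₁ · (z₂/z₁)^α
V₂ = 10.7 × (24.3/6.0)^0.205 = 10.7 × (4.0500)^0.205
    = 10.7 × 1.3321 = 14.2532 m/s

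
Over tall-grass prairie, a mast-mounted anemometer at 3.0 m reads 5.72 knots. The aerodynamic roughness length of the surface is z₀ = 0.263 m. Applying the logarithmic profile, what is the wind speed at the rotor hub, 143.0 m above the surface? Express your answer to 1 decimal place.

14.8 knots

Log law: V(z) ∝ ln(z/z₀), so V₂/V₁ = ln(z₂/z₀) / ln(z₁/z₀).
ln(143.0/0.263) = 6.2984, ln(3.0/0.263) = 2.4342
V₂ = 5.72 × 6.2984/2.4342 = 5.72 × 2.5875 = 14.8003 knots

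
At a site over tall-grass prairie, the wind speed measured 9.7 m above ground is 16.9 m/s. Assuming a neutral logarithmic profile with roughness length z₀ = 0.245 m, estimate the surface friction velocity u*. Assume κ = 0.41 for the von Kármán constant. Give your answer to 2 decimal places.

u* ≈ 1.88 m/s

Log law: V(z) = (u*/κ) · ln(z/z₀) ⇒ u* = κ · V / ln(z/z₀)
u* = 0.41 × 16.9 / ln(9.7/0.245) = 0.41 × 16.9 / 3.6786
   = 6.9290 / 3.6786 = 1.8836 m/s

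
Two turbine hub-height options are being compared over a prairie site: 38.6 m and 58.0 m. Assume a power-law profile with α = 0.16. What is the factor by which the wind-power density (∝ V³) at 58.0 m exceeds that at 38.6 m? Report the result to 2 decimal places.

1.22

Speed ratio: V_B/V_A = (z_B/z_A)^α = (58.0/38.6)^0.16 = (1.5026)^0.16 = 1.06732
Power-density ratio: P_B/P_A = (V_B/V_A)³ = (1.06732)³ = 1.21586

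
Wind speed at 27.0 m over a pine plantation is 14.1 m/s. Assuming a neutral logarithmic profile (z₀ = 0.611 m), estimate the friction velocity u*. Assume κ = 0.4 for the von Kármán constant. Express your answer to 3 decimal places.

Log law: V(z) = (u*/κ) · ln(z/z₀) ⇒ u* = κ · V / ln(z/z₀)
u* = 0.4 × 14.1 / ln(27.0/0.611) = 0.4 × 14.1 / 3.7885
   = 5.6400 / 3.7885 = 1.4887 m/s

u* ≈ 1.489 m/s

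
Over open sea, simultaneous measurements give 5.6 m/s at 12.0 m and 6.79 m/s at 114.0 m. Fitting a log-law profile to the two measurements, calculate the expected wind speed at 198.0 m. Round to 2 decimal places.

Log law: V ∝ ln(z/z₀). From the pair, with r = V₁/V₂ = 0.82474,
ln z₀ = (ln z₁ − r·ln z₂)/(1 − r) = (2.4849 − 0.82474×4.7362)/0.17526 = -8.1094 → z₀ = 0.0003007 m
V₃ = V₁ · ln(z₃/z₀)/ln(z₁/z₀) = 5.6 × 13.3977/10.5943 = 7.0818 m/s

7.08 m/s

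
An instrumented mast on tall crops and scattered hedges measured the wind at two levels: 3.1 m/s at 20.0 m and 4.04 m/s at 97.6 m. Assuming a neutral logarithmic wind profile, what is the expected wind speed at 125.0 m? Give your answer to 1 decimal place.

Log law: V ∝ ln(z/z₀). From the pair, with r = V₁/V₂ = 0.76733,
ln z₀ = (ln z₁ − r·ln z₂)/(1 − r) = (2.9957 − 0.76733×4.5809)/0.23267 = -2.2319 → z₀ = 0.1073 m
V₃ = V₁ · ln(z₃/z₀)/ln(z₁/z₀) = 3.1 × 7.0602/5.2276 = 4.1867 m/s

4.2 m/s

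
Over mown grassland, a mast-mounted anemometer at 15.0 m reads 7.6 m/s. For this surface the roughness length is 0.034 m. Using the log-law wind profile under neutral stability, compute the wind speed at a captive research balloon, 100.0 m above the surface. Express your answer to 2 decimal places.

9.97 m/s

Log law: V(z) ∝ ln(z/z₀), so V₂/V₁ = ln(z₂/z₀) / ln(z₁/z₀).
ln(100.0/0.034) = 7.9866, ln(15.0/0.034) = 6.0894
V₂ = 7.6 × 7.9866/6.0894 = 7.6 × 1.3115 = 9.9677 m/s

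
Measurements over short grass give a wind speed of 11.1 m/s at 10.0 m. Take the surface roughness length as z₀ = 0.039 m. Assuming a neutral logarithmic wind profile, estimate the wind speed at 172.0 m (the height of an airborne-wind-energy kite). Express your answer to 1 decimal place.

Log law: V(z) ∝ ln(z/z₀), so V₂/V₁ = ln(z₂/z₀) / ln(z₁/z₀).
ln(172.0/0.039) = 8.3917, ln(10.0/0.039) = 5.5468
V₂ = 11.1 × 8.3917/5.5468 = 11.1 × 1.5129 = 16.7931 m/s

16.8 m/s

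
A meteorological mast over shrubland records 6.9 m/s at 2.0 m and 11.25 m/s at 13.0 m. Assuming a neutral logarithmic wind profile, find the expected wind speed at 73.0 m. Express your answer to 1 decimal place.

Log law: V ∝ ln(z/z₀). From the pair, with r = V₁/V₂ = 0.61333,
ln z₀ = (ln z₁ − r·ln z₂)/(1 − r) = (0.6931 − 0.61333×2.5649)/0.38667 = -2.2759 → z₀ = 0.1027 m
V₃ = V₁ · ln(z₃/z₀)/ln(z₁/z₀) = 6.9 × 6.5664/2.9691 = 15.2600 m/s

15.3 m/s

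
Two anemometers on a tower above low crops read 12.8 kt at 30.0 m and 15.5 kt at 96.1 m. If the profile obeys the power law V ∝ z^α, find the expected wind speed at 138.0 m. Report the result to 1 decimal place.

16.5 kt

First find α: α = ln(V₂/V₁)/ln(z₂/z₁) = ln(15.5/12.8)/ln(96.1/30.0) = 0.19139/1.16419 = 0.1644
Extrapolate from 96.1 m to 138.0 m: V₃ = 15.5 × (138.0/96.1)^0.1644 = 15.5 × 1.0613 = 16.4501 kt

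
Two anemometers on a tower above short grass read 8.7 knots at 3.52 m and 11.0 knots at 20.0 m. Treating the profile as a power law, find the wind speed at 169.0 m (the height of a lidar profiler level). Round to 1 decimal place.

14.7 knots

First find α: α = ln(V₂/V₁)/ln(z₂/z₁) = ln(11.0/8.7)/ln(20.0/3.52) = 0.23457/1.73727 = 0.1350
Extrapolate from 20.0 m to 169.0 m: V₃ = 11.0 × (169.0/20.0)^0.1350 = 11.0 × 1.3340 = 14.6737 knots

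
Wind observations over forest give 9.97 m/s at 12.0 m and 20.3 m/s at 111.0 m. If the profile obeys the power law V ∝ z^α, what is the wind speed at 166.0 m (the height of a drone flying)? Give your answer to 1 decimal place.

First find α: α = ln(V₂/V₁)/ln(z₂/z₁) = ln(20.3/9.97)/ln(111.0/12.0) = 0.71104/2.22462 = 0.3196
Extrapolate from 111.0 m to 166.0 m: V₃ = 20.3 × (166.0/111.0)^0.3196 = 20.3 × 1.1373 = 23.0867 m/s

23.1 m/s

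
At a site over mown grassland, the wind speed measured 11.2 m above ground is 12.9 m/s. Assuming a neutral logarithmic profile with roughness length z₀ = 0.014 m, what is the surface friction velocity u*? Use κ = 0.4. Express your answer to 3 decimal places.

Log law: V(z) = (u*/κ) · ln(z/z₀) ⇒ u* = κ · V / ln(z/z₀)
u* = 0.4 × 12.9 / ln(11.2/0.014) = 0.4 × 12.9 / 6.6846
   = 5.1600 / 6.6846 = 0.7719 m/s

u* ≈ 0.772 m/s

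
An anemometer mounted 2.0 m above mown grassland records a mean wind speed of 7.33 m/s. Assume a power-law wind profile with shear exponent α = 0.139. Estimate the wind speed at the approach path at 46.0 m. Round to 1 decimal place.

Power-law profile: V₂ = V₁ · (z₂/z₁)^α
V₂ = 7.33 × (46.0/2.0)^0.139 = 7.33 × (23.0000)^0.139
    = 7.33 × 1.5463 = 11.3340 m/s

11.3 m/s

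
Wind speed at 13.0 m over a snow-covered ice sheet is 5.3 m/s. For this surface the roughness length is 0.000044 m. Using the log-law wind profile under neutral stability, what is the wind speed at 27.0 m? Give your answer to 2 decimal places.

5.61 m/s

Log law: V(z) ∝ ln(z/z₀), so V₂/V₁ = ln(z₂/z₀) / ln(z₁/z₀).
ln(27.0/0.000044) = 13.3272, ln(13.0/0.000044) = 12.5963
V₂ = 5.3 × 13.3272/12.5963 = 5.3 × 1.0580 = 5.6075 m/s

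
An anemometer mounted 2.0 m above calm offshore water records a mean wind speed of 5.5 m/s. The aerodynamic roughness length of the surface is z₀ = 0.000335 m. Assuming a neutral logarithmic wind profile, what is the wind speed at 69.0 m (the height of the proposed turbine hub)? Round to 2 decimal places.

7.74 m/s

Log law: V(z) ∝ ln(z/z₀), so V₂/V₁ = ln(z₂/z₀) / ln(z₁/z₀).
ln(69.0/0.000335) = 12.2355, ln(2.0/0.000335) = 8.6945
V₂ = 5.5 × 12.2355/8.6945 = 5.5 × 1.4073 = 7.7399 m/s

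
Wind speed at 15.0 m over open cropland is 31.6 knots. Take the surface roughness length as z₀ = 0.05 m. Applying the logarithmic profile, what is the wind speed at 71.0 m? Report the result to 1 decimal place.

Log law: V(z) ∝ ln(z/z₀), so V₂/V₁ = ln(z₂/z₀) / ln(z₁/z₀).
ln(71.0/0.05) = 7.2584, ln(15.0/0.05) = 5.7038
V₂ = 31.6 × 7.2584/5.7038 = 31.6 × 1.2726 = 40.2129 knots

40.2 knots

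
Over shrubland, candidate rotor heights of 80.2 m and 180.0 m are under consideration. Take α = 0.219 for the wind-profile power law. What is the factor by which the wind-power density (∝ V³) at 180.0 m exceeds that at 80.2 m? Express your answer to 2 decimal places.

1.70

Speed ratio: V_B/V_A = (z_B/z_A)^α = (180.0/80.2)^0.219 = (2.2444)^0.219 = 1.19369
Power-density ratio: P_B/P_A = (V_B/V_A)³ = (1.19369)³ = 1.70087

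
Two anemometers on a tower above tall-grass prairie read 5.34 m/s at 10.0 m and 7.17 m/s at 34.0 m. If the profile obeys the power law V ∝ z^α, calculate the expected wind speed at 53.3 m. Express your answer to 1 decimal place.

8.0 m/s

First find α: α = ln(V₂/V₁)/ln(z₂/z₁) = ln(7.17/5.34)/ln(34.0/10.0) = 0.29468/1.22378 = 0.2408
Extrapolate from 34.0 m to 53.3 m: V₃ = 7.17 × (53.3/34.0)^0.2408 = 7.17 × 1.1143 = 7.9898 m/s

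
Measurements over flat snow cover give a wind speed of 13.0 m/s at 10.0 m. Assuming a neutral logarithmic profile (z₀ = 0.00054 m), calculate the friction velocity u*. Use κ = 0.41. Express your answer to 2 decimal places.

Log law: V(z) = (u*/κ) · ln(z/z₀) ⇒ u* = κ · V / ln(z/z₀)
u* = 0.41 × 13.0 / ln(10.0/0.00054) = 0.41 × 13.0 / 9.8265
   = 5.3300 / 9.8265 = 0.5424 m/s

u* ≈ 0.54 m/s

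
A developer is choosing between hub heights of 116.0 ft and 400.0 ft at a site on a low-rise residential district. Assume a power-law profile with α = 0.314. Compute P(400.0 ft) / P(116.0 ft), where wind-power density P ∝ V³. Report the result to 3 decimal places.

3.209

Speed ratio: V_B/V_A = (z_B/z_A)^α = (400.0/116.0)^0.314 = (3.4483)^0.314 = 1.47505
Power-density ratio: P_B/P_A = (V_B/V_A)³ = (1.47505)³ = 3.20938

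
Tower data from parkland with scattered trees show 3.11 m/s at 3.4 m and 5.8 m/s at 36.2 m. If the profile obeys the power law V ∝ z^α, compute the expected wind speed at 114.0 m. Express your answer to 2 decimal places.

First find α: α = ln(V₂/V₁)/ln(z₂/z₁) = ln(5.8/3.11)/ln(36.2/3.4) = 0.62324/2.36528 = 0.2635
Extrapolate from 36.2 m to 114.0 m: V₃ = 5.8 × (114.0/36.2)^0.2635 = 5.8 × 1.3529 = 7.8469 m/s

7.85 m/s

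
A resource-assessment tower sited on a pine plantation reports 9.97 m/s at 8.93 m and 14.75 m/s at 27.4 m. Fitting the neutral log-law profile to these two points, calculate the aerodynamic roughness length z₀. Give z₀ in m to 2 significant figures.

Log law: V(z) ∝ ln(z/z₀). With r = V₁/V₂ = 9.97/14.75 = 0.67593,
r · ln(z₂/z₀) = ln(z₁/z₀) ⇒ ln z₀ = (ln z₁ − r·ln z₂)/(1 − r)
ln z₀ = (2.18942 − 0.67593×3.31054) / 0.32407 = -0.1490
z₀ = exp(-0.1490) = 0.8616 m

z₀ ≈ 0.86 m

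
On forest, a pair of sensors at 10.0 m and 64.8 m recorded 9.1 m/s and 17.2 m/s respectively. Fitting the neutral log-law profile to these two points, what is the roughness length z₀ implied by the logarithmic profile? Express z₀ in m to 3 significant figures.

z₀ ≈ 1.23 m

Log law: V(z) ∝ ln(z/z₀). With r = V₁/V₂ = 9.1/17.2 = 0.52907,
r · ln(z₂/z₀) = ln(z₁/z₀) ⇒ ln z₀ = (ln z₁ − r·ln z₂)/(1 − r)
ln z₀ = (2.30259 − 0.52907×4.17131) / 0.47093 = 0.2032
z₀ = exp(0.2032) = 1.225 m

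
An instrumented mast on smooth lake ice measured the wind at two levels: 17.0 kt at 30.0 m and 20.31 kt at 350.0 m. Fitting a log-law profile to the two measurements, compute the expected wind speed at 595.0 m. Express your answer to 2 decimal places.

21.02 kt

Log law: V ∝ ln(z/z₀). From the pair, with r = V₁/V₂ = 0.83703,
ln z₀ = (ln z₁ − r·ln z₂)/(1 − r) = (3.4012 − 0.83703×5.8579)/0.16297 = -9.2165 → z₀ = 0.00009939 m
V₃ = V₁ · ln(z₃/z₀)/ln(z₁/z₀) = 17.0 × 15.6050/12.6177 = 21.0249 kt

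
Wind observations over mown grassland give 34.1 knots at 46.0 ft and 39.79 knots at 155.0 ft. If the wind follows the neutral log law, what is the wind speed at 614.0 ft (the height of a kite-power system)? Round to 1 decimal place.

46.2 knots

Log law: V ∝ ln(z/z₀). From the pair, with r = V₁/V₂ = 0.85700,
ln z₀ = (ln z₁ − r·ln z₂)/(1 − r) = (3.8286 − 0.85700×5.0434)/0.14300 = -3.4515 → z₀ = 0.03170 ft
V₃ = V₁ · ln(z₃/z₀)/ln(z₁/z₀) = 34.1 × 9.8715/7.2802 = 46.2378 knots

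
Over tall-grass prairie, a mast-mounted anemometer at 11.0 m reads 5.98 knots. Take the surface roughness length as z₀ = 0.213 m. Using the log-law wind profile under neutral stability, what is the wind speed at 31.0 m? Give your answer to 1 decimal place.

Log law: V(z) ∝ ln(z/z₀), so V₂/V₁ = ln(z₂/z₀) / ln(z₁/z₀).
ln(31.0/0.213) = 4.9805, ln(11.0/0.213) = 3.9444
V₂ = 5.98 × 4.9805/3.9444 = 5.98 × 1.2627 = 7.5508 knots

7.6 knots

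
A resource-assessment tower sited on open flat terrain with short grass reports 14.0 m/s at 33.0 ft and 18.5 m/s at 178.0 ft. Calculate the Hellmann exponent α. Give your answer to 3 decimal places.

Power law: V₂/V₁ = (z₂/z₁)^α ⇒ α = ln(V₂/V₁) / ln(z₂/z₁)
α = ln(18.5/14.0) / ln(178.0/33.0) = ln(1.3214) / ln(5.3939)
  = 0.27871 / 1.68528 = 0.16538

α ≈ 0.165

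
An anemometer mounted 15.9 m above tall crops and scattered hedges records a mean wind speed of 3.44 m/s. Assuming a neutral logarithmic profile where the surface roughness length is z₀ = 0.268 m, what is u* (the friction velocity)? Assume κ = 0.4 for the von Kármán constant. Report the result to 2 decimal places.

Log law: V(z) = (u*/κ) · ln(z/z₀) ⇒ u* = κ · V / ln(z/z₀)
u* = 0.4 × 3.44 / ln(15.9/0.268) = 0.4 × 3.44 / 4.0831
   = 1.3760 / 4.0831 = 0.3370 m/s

u* ≈ 0.34 m/s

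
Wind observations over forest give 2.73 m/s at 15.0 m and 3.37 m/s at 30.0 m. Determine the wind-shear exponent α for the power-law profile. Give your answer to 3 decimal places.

Power law: V₂/V₁ = (z₂/z₁)^α ⇒ α = ln(V₂/V₁) / ln(z₂/z₁)
α = ln(3.37/2.73) / ln(30.0/15.0) = ln(1.2344) / ln(2.0000)
  = 0.21061 / 0.69315 = 0.30385

α ≈ 0.304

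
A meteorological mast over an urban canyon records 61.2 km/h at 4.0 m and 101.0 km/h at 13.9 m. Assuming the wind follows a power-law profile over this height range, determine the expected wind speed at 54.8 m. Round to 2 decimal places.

First find α: α = ln(V₂/V₁)/ln(z₂/z₁) = ln(101.0/61.2)/ln(13.9/4.0) = 0.50097/1.24559 = 0.4022
Extrapolate from 13.9 m to 54.8 m: V₃ = 101.0 × (54.8/13.9)^0.4022 = 101.0 × 1.7363 = 175.3622 km/h

175.36 km/h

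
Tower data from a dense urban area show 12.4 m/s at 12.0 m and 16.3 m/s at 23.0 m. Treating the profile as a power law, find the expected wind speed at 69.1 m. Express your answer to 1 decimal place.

First find α: α = ln(V₂/V₁)/ln(z₂/z₁) = ln(16.3/12.4)/ln(23.0/12.0) = 0.27347/0.65059 = 0.4203
Extrapolate from 23.0 m to 69.1 m: V₃ = 16.3 × (69.1/23.0)^0.4203 = 16.3 × 1.5879 = 25.8825 m/s

25.9 m/s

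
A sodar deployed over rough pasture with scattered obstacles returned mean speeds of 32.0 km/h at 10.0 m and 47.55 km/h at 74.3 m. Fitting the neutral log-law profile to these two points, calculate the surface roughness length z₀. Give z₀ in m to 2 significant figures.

Log law: V(z) ∝ ln(z/z₀). With r = V₁/V₂ = 32.0/47.55 = 0.67298,
r · ln(z₂/z₀) = ln(z₁/z₀) ⇒ ln z₀ = (ln z₁ − r·ln z₂)/(1 − r)
ln z₀ = (2.30259 − 0.67298×4.30811) / 0.32702 = -1.8245
z₀ = exp(-1.8245) = 0.1613 m

z₀ ≈ 0.16 m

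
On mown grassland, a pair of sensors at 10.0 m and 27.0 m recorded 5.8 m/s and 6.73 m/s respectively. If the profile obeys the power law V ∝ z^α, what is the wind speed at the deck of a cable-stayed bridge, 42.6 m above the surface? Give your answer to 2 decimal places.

7.21 m/s

First find α: α = ln(V₂/V₁)/ln(z₂/z₁) = ln(6.73/5.8)/ln(27.0/10.0) = 0.14872/0.99325 = 0.1497
Extrapolate from 27.0 m to 42.6 m: V₃ = 6.73 × (42.6/27.0)^0.1497 = 6.73 × 1.0707 = 7.2056 m/s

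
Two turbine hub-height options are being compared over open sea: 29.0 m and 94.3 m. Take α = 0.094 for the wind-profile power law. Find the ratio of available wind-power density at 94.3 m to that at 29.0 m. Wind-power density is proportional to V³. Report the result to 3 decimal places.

Speed ratio: V_B/V_A = (z_B/z_A)^α = (94.3/29.0)^0.094 = (3.2517)^0.094 = 1.11722
Power-density ratio: P_B/P_A = (V_B/V_A)³ = (1.11722)³ = 1.39449

1.394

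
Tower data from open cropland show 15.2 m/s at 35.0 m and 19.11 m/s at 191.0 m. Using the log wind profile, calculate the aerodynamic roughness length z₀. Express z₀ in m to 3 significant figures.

Log law: V(z) ∝ ln(z/z₀). With r = V₁/V₂ = 15.2/19.11 = 0.79540,
r · ln(z₂/z₀) = ln(z₁/z₀) ⇒ ln z₀ = (ln z₁ − r·ln z₂)/(1 − r)
ln z₀ = (3.55535 − 0.79540×5.25227) / 0.20460 = -3.0414
z₀ = exp(-3.0414) = 0.04777 m

z₀ ≈ 0.0478 m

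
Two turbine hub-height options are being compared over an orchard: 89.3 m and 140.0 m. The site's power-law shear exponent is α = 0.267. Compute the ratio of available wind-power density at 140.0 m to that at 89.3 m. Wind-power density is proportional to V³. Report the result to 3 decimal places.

1.434

Speed ratio: V_B/V_A = (z_B/z_A)^α = (140.0/89.3)^0.267 = (1.5677)^0.267 = 1.12756
Power-density ratio: P_B/P_A = (V_B/V_A)³ = (1.12756)³ = 1.43356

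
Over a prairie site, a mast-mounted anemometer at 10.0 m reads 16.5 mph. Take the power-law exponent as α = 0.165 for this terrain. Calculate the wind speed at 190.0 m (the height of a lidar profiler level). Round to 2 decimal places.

26.82 mph

Power-law profile: V₂ = V₁ · (z₂/z₁)^α
V₂ = 16.5 × (190.0/10.0)^0.165 = 16.5 × (19.0000)^0.165
    = 16.5 × 1.6255 = 26.8212 mph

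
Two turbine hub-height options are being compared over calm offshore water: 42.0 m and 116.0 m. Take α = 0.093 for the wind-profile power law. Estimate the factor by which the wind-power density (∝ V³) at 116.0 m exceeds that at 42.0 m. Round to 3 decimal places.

1.328

Speed ratio: V_B/V_A = (z_B/z_A)^α = (116.0/42.0)^0.093 = (2.7619)^0.093 = 1.09909
Power-density ratio: P_B/P_A = (V_B/V_A)³ = (1.09909)³ = 1.32769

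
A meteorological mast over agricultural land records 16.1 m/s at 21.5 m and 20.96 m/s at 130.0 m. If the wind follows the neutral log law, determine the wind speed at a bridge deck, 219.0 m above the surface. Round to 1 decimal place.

22.4 m/s

Log law: V ∝ ln(z/z₀). From the pair, with r = V₁/V₂ = 0.76813,
ln z₀ = (ln z₁ − r·ln z₂)/(1 − r) = (3.0681 − 0.76813×4.8675)/0.23187 = -2.8932 → z₀ = 0.05540 m
V₃ = V₁ · ln(z₃/z₀)/ln(z₁/z₀) = 16.1 × 8.2823/5.9612 = 22.3686 m/s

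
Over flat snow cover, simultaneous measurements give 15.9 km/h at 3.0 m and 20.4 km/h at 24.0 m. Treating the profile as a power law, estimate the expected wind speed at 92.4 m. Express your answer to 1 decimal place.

First find α: α = ln(V₂/V₁)/ln(z₂/z₁) = ln(20.4/15.9)/ln(24.0/3.0) = 0.24922/2.07944 = 0.1198
Extrapolate from 24.0 m to 92.4 m: V₃ = 20.4 × (92.4/24.0)^0.1198 = 20.4 × 1.1753 = 23.9771 km/h

24.0 km/h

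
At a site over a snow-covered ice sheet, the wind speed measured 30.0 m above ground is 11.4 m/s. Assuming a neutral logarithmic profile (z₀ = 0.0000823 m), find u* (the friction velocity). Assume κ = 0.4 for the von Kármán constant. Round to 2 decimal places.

Log law: V(z) = (u*/κ) · ln(z/z₀) ⇒ u* = κ · V / ln(z/z₀)
u* = 0.4 × 11.4 / ln(30.0/0.0000823) = 0.4 × 11.4 / 12.8063
   = 4.5600 / 12.8063 = 0.3561 m/s

u* ≈ 0.36 m/s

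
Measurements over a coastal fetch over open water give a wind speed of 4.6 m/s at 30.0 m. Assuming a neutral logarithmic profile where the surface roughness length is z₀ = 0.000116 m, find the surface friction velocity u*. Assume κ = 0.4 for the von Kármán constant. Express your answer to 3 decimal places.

u* ≈ 0.148 m/s

Log law: V(z) = (u*/κ) · ln(z/z₀) ⇒ u* = κ · V / ln(z/z₀)
u* = 0.4 × 4.6 / ln(30.0/0.000116) = 0.4 × 4.6 / 12.4631
   = 1.8400 / 12.4631 = 0.1476 m/s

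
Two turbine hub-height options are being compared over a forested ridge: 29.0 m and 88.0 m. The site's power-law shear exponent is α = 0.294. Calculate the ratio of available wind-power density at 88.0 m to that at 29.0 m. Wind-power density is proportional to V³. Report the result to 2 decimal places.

2.66

Speed ratio: V_B/V_A = (z_B/z_A)^α = (88.0/29.0)^0.294 = (3.0345)^0.294 = 1.38590
Power-density ratio: P_B/P_A = (V_B/V_A)³ = (1.38590)³ = 2.66194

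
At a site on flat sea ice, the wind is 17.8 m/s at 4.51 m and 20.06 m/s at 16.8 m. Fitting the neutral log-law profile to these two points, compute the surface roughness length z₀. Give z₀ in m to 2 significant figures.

z₀ ≈ 0.00014 m

Log law: V(z) ∝ ln(z/z₀). With r = V₁/V₂ = 17.8/20.06 = 0.88734,
r · ln(z₂/z₀) = ln(z₁/z₀) ⇒ ln z₀ = (ln z₁ − r·ln z₂)/(1 − r)
ln z₀ = (1.50630 − 0.88734×2.82138) / 0.11266 = -8.8514
z₀ = exp(-8.8514) = 0.0001432 m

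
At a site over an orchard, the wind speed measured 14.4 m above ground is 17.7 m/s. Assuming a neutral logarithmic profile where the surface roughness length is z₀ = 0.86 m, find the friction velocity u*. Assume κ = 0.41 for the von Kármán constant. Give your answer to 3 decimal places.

Log law: V(z) = (u*/κ) · ln(z/z₀) ⇒ u* = κ · V / ln(z/z₀)
u* = 0.41 × 17.7 / ln(14.4/0.86) = 0.41 × 17.7 / 2.8181
   = 7.2570 / 2.8181 = 2.5752 m/s

u* ≈ 2.575 m/s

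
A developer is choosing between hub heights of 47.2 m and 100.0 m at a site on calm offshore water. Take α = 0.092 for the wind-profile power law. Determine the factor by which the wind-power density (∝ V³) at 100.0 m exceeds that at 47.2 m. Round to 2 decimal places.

Speed ratio: V_B/V_A = (z_B/z_A)^α = (100.0/47.2)^0.092 = (2.1186)^0.092 = 1.07151
Power-density ratio: P_B/P_A = (V_B/V_A)³ = (1.07151)³ = 1.23025

1.23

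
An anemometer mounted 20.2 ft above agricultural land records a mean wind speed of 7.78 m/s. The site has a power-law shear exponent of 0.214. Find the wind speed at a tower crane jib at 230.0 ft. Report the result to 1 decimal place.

13.1 m/s

Power-law profile: V₂ = V₁ · (z₂/z₁)^α
V₂ = 7.78 × (230.0/20.2)^0.214 = 7.78 × (11.3861)^0.214
    = 7.78 × 1.6829 = 13.0932 m/s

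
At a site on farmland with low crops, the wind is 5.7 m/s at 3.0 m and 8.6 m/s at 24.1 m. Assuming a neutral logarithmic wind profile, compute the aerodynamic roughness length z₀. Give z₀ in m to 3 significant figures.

Log law: V(z) ∝ ln(z/z₀). With r = V₁/V₂ = 5.7/8.6 = 0.66279,
r · ln(z₂/z₀) = ln(z₁/z₀) ⇒ ln z₀ = (ln z₁ − r·ln z₂)/(1 − r)
ln z₀ = (1.09861 − 0.66279×3.18221) / 0.33721 = -2.9967
z₀ = exp(-2.9967) = 0.04995 m

z₀ ≈ 0.0499 m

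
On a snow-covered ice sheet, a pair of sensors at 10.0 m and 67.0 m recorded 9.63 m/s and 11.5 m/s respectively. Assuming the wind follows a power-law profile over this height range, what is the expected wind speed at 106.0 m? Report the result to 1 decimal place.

First find α: α = ln(V₂/V₁)/ln(z₂/z₁) = ln(11.5/9.63)/ln(67.0/10.0) = 0.17746/1.90211 = 0.0933
Extrapolate from 67.0 m to 106.0 m: V₃ = 11.5 × (106.0/67.0)^0.0933 = 11.5 × 1.0437 = 12.0029 m/s

12.0 m/s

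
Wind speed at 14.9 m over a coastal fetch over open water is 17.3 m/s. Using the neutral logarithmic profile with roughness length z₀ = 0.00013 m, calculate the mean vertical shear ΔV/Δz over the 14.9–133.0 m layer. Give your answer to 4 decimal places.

0.0275 m/s/m

Log law: V₂ = V₁ · ln(z₂/z₀)/ln(z₁/z₀) = 17.3 × 13.8383/11.6493 = 20.5508 m/s
ΔV/Δz = (20.5508 − 17.3)/(133.0 − 14.9) = 3.2508/118.1000 = 0.02753 m/s/m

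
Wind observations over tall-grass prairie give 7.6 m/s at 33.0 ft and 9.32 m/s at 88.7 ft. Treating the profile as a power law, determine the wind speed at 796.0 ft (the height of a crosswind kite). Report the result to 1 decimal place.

First find α: α = ln(V₂/V₁)/ln(z₂/z₁) = ln(9.32/7.6)/ln(88.7/33.0) = 0.20401/0.98875 = 0.2063
Extrapolate from 88.7 ft to 796.0 ft: V₃ = 9.32 × (796.0/88.7)^0.2063 = 9.32 × 1.5727 = 14.6572 m/s

14.7 m/s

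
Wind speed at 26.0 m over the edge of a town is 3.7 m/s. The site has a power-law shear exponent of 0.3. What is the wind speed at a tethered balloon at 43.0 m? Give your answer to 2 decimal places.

Power-law profile: V₂ = V₁ · (z₂/z₁)^α
V₂ = 3.7 × (43.0/26.0)^0.3 = 3.7 × (1.6538)^0.3
    = 3.7 × 1.1629 = 4.3028 m/s

4.30 m/s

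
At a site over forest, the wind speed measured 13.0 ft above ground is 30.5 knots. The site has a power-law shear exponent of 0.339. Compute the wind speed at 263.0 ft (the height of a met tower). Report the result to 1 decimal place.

84.5 knots

Power-law profile: V₂ = V₁ · (z₂/z₁)^α
V₂ = 30.5 × (263.0/13.0)^0.339 = 30.5 × (20.2308)^0.339
    = 30.5 × 2.7716 = 84.5353 knots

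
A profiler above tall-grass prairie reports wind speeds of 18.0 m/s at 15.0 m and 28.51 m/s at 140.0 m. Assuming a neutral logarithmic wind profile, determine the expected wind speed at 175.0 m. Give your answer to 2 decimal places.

29.56 m/s

Log law: V ∝ ln(z/z₀). From the pair, with r = V₁/V₂ = 0.63136,
ln z₀ = (ln z₁ − r·ln z₂)/(1 − r) = (2.7081 − 0.63136×4.9416)/0.36864 = -1.1173 → z₀ = 0.3272 m
V₃ = V₁ · ln(z₃/z₀)/ln(z₁/z₀) = 18.0 × 6.2821/3.8254 = 29.5600 m/s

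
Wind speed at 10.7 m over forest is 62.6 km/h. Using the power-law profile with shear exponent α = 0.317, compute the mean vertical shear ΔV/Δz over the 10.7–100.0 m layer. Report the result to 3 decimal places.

Power law: V₂ = V₁ · (z₂/z₁)^α = 62.6 × (9.3458)^0.317 = 127.1334 km/h
ΔV/Δz = (127.1334 − 62.6)/(100.0 − 10.7) = 64.5334/89.3000 = 0.72266 km/h/m

0.723 km/h/m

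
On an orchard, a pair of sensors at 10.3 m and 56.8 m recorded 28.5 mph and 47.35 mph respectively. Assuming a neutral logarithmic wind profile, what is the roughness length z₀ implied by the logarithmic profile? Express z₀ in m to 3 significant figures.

Log law: V(z) ∝ ln(z/z₀). With r = V₁/V₂ = 28.5/47.35 = 0.60190,
r · ln(z₂/z₀) = ln(z₁/z₀) ⇒ ln z₀ = (ln z₁ − r·ln z₂)/(1 − r)
ln z₀ = (2.33214 − 0.60190×4.03954) / 0.39810 = -0.2493
z₀ = exp(-0.2493) = 0.7793 m

z₀ ≈ 0.779 m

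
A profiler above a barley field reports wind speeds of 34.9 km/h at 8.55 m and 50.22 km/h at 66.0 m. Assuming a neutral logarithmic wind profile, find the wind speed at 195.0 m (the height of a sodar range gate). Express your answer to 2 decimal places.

58.34 km/h

Log law: V ∝ ln(z/z₀). From the pair, with r = V₁/V₂ = 0.69494,
ln z₀ = (ln z₁ − r·ln z₂)/(1 − r) = (2.1459 − 0.69494×4.1897)/0.30506 = -2.5098 → z₀ = 0.08128 m
V₃ = V₁ · ln(z₃/z₀)/ln(z₁/z₀) = 34.9 × 7.7828/4.6557 = 58.3409 km/h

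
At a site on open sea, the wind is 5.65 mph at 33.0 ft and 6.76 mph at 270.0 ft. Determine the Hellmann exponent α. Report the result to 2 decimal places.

Power law: V₂/V₁ = (z₂/z₁)^α ⇒ α = ln(V₂/V₁) / ln(z₂/z₁)
α = ln(6.76/5.65) / ln(270.0/33.0) = ln(1.1965) / ln(8.1818)
  = 0.17937 / 2.10191 = 0.08534

α ≈ 0.09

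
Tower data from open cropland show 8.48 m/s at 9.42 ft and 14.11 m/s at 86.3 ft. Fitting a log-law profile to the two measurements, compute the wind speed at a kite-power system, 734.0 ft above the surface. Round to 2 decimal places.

19.55 m/s

Log law: V ∝ ln(z/z₀). From the pair, with r = V₁/V₂ = 0.60099,
ln z₀ = (ln z₁ − r·ln z₂)/(1 − r) = (2.2428 − 0.60099×4.4578)/0.39901 = -1.0934 → z₀ = 0.3351 ft
V₃ = V₁ · ln(z₃/z₀)/ln(z₁/z₀) = 8.48 × 7.6919/3.3363 = 19.5511 m/s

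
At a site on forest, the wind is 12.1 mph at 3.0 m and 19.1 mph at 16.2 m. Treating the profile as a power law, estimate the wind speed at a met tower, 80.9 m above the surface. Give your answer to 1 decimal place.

First find α: α = ln(V₂/V₁)/ln(z₂/z₁) = ln(19.1/12.1)/ln(16.2/3.0) = 0.45648/1.68640 = 0.2707
Extrapolate from 16.2 m to 80.9 m: V₃ = 19.1 × (80.9/16.2)^0.2707 = 19.1 × 1.5455 = 29.5181 mph

29.5 mph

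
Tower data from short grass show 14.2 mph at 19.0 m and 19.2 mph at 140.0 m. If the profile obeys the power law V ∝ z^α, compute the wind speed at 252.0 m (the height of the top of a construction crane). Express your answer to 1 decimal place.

21.0 mph

First find α: α = ln(V₂/V₁)/ln(z₂/z₁) = ln(19.2/14.2)/ln(140.0/19.0) = 0.30167/1.99720 = 0.1510
Extrapolate from 140.0 m to 252.0 m: V₃ = 19.2 × (252.0/140.0)^0.1510 = 19.2 × 1.0928 = 20.9826 mph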